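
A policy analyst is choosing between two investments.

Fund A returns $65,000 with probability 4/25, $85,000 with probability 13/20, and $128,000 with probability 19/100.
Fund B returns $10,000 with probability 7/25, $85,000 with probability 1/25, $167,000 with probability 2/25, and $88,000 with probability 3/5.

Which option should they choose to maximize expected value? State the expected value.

Fund A = 4/25 × 65000 + 13/20 × 85000 + 19/100 × 128000 = 10400 + 55250 + 24320 = 89970
Fund B = 7/25 × 10000 + 1/25 × 85000 + 2/25 × 167000 + 3/5 × 88000 = 2800 + 3400 + 13360 + 52800 = 72360

Fund A ($89,970)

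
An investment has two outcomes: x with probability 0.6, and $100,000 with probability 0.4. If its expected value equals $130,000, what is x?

0.6·x + 0.4·100000 = 130000
0.6·x = 130000 − 40000 = 90000
x = 90000 / 0.6 = 150000

x = $150,000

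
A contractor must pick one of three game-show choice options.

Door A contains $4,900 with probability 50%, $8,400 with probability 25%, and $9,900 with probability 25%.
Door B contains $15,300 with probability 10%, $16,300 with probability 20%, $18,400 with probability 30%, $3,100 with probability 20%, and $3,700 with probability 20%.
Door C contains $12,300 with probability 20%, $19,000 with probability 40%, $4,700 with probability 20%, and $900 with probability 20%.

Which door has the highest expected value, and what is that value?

Door A = 0.5 × 4900 + 0.25 × 8400 + 0.25 × 9900 = 2450 + 2100 + 2475 = 7025
Door B = 0.1 × 15300 + 0.2 × 16300 + 0.3 × 18400 + 0.2 × 3100 + 0.2 × 3700 = 1530 + 3260 + 5520 + 620 + 740 = 11670
Door C = 0.2 × 12300 + 0.4 × 19000 + 0.2 × 4700 + 0.2 × 900 = 2460 + 7600 + 940 + 180 = 11180

Door B ($11,670)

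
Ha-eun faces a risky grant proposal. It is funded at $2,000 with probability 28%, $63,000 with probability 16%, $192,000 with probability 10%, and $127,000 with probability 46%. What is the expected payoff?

EV = 0.28 × 2000 + 0.16 × 63000 + 0.1 × 192000 + 0.46 × 127000 = 560 + 10080 + 19200 + 58420 = 88260

$88,260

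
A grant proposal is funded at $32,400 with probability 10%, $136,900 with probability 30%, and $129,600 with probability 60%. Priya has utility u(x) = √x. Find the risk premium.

$3,045

E[u] = 0.1·√32400 + 0.3·√136900 + 0.6·√129600 = 0.1·180 + 0.3·370 + 0.6·360 = 345
CE = (345)² = 119025
Risk premium = EV − CE = 122070 − 119025 = 3045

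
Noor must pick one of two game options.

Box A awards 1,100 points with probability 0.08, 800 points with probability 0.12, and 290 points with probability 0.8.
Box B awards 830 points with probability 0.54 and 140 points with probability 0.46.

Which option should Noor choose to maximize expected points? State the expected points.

Box B (512.6 points)

Box A = 0.08 × 1100 + 0.12 × 800 + 0.8 × 290 = 88 + 96 + 232 = 416
Box B = 0.54 × 830 + 0.46 × 140 = 448.2 + 64.4 = 512.6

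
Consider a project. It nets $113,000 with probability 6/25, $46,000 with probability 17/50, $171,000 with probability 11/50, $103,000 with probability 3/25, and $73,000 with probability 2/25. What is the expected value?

$98,580

EV = 6/25 × 113000 + 17/50 × 46000 + 11/50 × 171000 + 3/25 × 103000 + 2/25 × 73000 = 27120 + 15640 + 37620 + 12360 + 5840 = 98580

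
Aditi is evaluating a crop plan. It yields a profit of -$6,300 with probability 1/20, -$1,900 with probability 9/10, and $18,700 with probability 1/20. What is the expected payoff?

EV = 1/20 × (-6300) + 9/10 × (-1900) + 1/20 × 18700 = -315 − 1710 + 935 = -1090

-$1,090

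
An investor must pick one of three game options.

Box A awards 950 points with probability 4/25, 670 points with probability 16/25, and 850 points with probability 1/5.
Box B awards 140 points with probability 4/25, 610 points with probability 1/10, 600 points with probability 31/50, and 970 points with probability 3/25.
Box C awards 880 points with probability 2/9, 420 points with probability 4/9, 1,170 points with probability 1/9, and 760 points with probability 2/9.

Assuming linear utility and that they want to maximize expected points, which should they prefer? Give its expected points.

Box A = 4/25 × 950 + 16/25 × 670 + 1/5 × 850 = 152 + 428.8 + 170 = 750.8
Box B = 4/25 × 140 + 1/10 × 610 + 31/50 × 600 + 3/25 × 970 = 22.4 + 61 + 372 + 116.4 = 571.8
Box C = 2/9 × 880 + 4/9 × 420 + 1/9 × 1170 + 2/9 × 760 = 195.5556 + 186.6667 + 130 + 168.8889 = 681.1111

Box A (750.8 points)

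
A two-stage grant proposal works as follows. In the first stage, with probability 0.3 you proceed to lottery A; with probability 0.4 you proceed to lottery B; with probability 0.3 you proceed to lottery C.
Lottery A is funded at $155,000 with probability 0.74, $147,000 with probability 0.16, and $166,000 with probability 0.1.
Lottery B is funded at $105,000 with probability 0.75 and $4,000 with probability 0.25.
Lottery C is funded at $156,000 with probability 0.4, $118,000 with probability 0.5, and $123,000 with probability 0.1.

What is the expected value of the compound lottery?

EV(A) = 0.74 × 155000 + 0.16 × 147000 + 0.1 × 166000 = 114700 + 23520 + 16600 = 154820
EV(B) = 0.75 × 105000 + 0.25 × 4000 = 78750 + 1000 = 79750
EV(C) = 0.4 × 156000 + 0.5 × 118000 + 0.1 × 123000 = 62400 + 59000 + 12300 = 133700
Overall = 0.3 × 154820 + 0.4 × 79750 + 0.3 × 133700 = 46446 + 31900 + 40110 = 118456

$118,456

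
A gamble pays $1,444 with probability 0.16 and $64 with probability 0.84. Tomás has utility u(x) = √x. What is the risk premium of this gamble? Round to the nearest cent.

E[u] = 0.16·√1444 + 0.84·√64 = 0.16·38 + 0.84·8 = 12.8
CE = (12.8)² = 163.84
Risk premium = EV − CE = 284.8 − 163.84 = 120.96

$120.96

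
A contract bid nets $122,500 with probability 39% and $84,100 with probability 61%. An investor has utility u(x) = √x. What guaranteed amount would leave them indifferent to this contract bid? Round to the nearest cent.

E[u] = 0.39·√122500 + 0.61·√84100 = 0.39·350 + 0.61·290 = 313.4
CE = (313.4)² = 98219.56

$98,219.56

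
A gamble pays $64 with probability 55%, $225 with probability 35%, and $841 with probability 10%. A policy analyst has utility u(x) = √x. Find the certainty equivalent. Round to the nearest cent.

$157.50

E[u] = 0.55·√64 + 0.35·√225 + 0.1·√841 = 0.55·8 + 0.35·15 + 0.1·29 = 12.55
CE = (12.55)² = 157.5025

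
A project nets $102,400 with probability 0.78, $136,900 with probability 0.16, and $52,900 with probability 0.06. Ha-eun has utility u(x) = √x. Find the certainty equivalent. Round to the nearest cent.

$104,070.76

E[u] = 0.78·√102400 + 0.16·√136900 + 0.06·√52900 = 0.78·320 + 0.16·370 + 0.06·230 = 322.6
CE = (322.6)² = 104070.76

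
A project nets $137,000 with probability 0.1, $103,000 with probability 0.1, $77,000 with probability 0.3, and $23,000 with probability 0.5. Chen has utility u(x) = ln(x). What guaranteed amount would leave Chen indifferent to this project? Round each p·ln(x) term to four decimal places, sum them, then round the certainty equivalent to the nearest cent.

E[u] = 0.1·ln(137000) + 0.1·ln(103000) + 0.3·ln(77000) + 0.5·ln(23000) = 1.1828 + 1.1542 + 3.3755 + 5.0216 = 10.7341
CE = e^10.7341 ≈ 45894.47

$45,894.47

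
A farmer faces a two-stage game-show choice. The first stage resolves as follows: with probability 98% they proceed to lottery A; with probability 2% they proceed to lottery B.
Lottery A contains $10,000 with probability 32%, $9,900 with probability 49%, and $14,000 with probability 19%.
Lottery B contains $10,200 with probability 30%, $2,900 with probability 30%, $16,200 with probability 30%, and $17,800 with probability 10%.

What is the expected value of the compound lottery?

EV(A) = 0.32 × 10000 + 0.49 × 9900 + 0.19 × 14000 = 3200 + 4851 + 2660 = 10711
EV(B) = 0.3 × 10200 + 0.3 × 2900 + 0.3 × 16200 + 0.1 × 17800 = 3060 + 870 + 4860 + 1780 = 10570
Overall = 0.98 × 10711 + 0.02 × 10570 = 10496.78 + 211.4 = 10708.18

$10,708.18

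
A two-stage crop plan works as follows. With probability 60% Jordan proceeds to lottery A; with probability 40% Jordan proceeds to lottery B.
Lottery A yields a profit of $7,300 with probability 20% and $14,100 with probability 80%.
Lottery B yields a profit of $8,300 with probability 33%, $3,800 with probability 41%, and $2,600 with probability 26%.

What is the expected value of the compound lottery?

$9,633.20

EV(A) = 0.2 × 7300 + 0.8 × 14100 = 1460 + 11280 = 12740
EV(B) = 0.33 × 8300 + 0.41 × 3800 + 0.26 × 2600 = 2739 + 1558 + 676 = 4973
Overall = 0.6 × 12740 + 0.4 × 4973 = 7644 + 1989.2 = 9633.2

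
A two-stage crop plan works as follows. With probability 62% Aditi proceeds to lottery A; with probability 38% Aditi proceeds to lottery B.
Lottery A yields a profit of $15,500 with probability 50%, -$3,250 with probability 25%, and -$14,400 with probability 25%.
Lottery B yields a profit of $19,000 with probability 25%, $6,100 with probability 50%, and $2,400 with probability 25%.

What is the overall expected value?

EV(A) = 0.5 × 15500 + 0.25 × (-3250) + 0.25 × (-14400) = 7750 − 812.5 − 3600 = 3337.5
EV(B) = 0.25 × 19000 + 0.5 × 6100 + 0.25 × 2400 = 4750 + 3050 + 600 = 8400
Overall = 0.62 × 3337.5 + 0.38 × 8400 = 2069.25 + 3192 = 5261.25

$5,261.25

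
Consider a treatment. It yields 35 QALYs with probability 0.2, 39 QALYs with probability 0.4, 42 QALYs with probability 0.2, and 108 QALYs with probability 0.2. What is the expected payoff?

52.6 QALYs

EV = 0.2 × 35 + 0.4 × 39 + 0.2 × 42 + 0.2 × 108 = 7 + 15.6 + 8.4 + 21.6 = 52.6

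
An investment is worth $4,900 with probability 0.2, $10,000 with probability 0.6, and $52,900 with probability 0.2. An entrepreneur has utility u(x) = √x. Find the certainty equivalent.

E[u] = 0.2·√4900 + 0.6·√10000 + 0.2·√52900 = 0.2·70 + 0.6·100 + 0.2·230 = 120
CE = (120)² = 14400

$14,400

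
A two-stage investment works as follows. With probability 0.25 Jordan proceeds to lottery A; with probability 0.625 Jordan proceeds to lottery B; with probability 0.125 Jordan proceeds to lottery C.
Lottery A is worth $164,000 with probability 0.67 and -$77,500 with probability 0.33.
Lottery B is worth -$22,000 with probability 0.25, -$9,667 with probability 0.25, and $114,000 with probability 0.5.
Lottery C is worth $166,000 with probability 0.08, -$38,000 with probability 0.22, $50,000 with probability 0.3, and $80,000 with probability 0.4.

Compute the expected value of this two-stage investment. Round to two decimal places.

EV(A) = 0.67 × 164000 + 0.33 × (-77500) = 109880 − 25575 = 84305
EV(B) = 0.25 × (-22000) + 0.25 × (-9667) + 0.5 × 114000 = -5500 − 2416.75 + 57000 = 49083.25
EV(C) = 0.08 × 166000 + 0.22 × (-38000) + 0.3 × 50000 + 0.4 × 80000 = 13280 − 8360 + 15000 + 32000 = 51920
Overall = 0.25 × 84305 + 0.625 × 49083.25 + 0.125 × 51920 = 21076.25 + 30677.03125 + 6490 = 58243.28125

$58,243.28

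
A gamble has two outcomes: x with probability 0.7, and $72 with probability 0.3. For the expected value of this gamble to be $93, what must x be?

x = $102

0.7·x + 0.3·72 = 93
0.7·x = 93 − 21.6 = 71.4
x = 71.4 / 0.7 = 102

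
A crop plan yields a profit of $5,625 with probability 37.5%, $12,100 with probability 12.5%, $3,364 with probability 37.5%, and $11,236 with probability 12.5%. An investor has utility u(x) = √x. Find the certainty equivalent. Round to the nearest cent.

$5,909.77

E[u] = 0.375·√5625 + 0.125·√12100 + 0.375·√3364 + 0.125·√11236 = 0.375·75 + 0.125·110 + 0.375·58 + 0.125·106 = 76.875
CE = (76.875)² = 5909.765625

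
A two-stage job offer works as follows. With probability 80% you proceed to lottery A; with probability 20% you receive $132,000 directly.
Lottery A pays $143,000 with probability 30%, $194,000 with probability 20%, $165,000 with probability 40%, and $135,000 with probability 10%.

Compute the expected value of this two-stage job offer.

EV(A) = 0.3 × 143000 + 0.2 × 194000 + 0.4 × 165000 + 0.1 × 135000 = 42900 + 38800 + 66000 + 13500 = 161200
Branch B: 132000 (certain)
Overall = 0.8 × 161200 + 0.2 × 132000 = 128960 + 26400 = 155360

$155,360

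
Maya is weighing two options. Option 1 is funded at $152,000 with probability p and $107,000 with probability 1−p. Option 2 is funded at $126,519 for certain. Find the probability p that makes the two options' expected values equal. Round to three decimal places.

p·152000 + (1−p)·107000 = 126519
45000p + 107000 = 126519
p = (126519 − 107000) / 45000

p = 0.434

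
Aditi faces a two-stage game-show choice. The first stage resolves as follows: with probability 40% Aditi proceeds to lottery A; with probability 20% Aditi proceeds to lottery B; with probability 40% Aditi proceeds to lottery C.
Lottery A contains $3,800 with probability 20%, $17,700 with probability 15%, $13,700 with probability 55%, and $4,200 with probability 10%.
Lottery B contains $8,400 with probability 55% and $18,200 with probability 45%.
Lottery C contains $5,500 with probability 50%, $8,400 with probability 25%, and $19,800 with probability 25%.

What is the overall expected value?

EV(A) = 0.2 × 3800 + 0.15 × 17700 + 0.55 × 13700 + 0.1 × 4200 = 760 + 2655 + 7535 + 420 = 11370
EV(B) = 0.55 × 8400 + 0.45 × 18200 = 4620 + 8190 = 12810
EV(C) = 0.5 × 5500 + 0.25 × 8400 + 0.25 × 19800 = 2750 + 2100 + 4950 = 9800
Overall = 0.4 × 11370 + 0.2 × 12810 + 0.4 × 9800 = 4548 + 2562 + 3920 = 11030

$11,030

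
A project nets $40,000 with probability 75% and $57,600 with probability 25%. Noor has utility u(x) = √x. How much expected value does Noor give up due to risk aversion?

$300

E[u] = 0.75·√40000 + 0.25·√57600 = 0.75·200 + 0.25·240 = 210
CE = (210)² = 44100
Risk premium = EV − CE = 44400 − 44100 = 300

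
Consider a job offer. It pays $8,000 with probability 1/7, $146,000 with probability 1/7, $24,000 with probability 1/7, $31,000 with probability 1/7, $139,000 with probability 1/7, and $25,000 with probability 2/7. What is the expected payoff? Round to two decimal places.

EV = 1/7 × 8000 + 1/7 × 146000 + 1/7 × 24000 + 1/7 × 31000 + 1/7 × 139000 + 2/7 × 25000 = 1142.8571 + 20857.1429 + 3428.5714 + 4428.5714 + 19857.1429 + 7142.8571 = 56857.1429

$56,857.14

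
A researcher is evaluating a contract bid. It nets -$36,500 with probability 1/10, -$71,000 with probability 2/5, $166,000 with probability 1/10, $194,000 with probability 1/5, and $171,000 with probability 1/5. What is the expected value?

EV = 1/10 × (-36500) + 2/5 × (-71000) + 1/10 × 166000 + 1/5 × 194000 + 1/5 × 171000 = -3650 − 28400 + 16600 + 38800 + 34200 = 57550

$57,550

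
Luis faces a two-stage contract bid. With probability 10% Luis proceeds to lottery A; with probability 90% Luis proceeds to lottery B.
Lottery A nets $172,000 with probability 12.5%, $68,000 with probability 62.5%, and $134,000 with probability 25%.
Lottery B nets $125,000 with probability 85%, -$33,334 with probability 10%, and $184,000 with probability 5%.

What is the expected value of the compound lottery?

EV(A) = 0.125 × 172000 + 0.625 × 68000 + 0.25 × 134000 = 21500 + 42500 + 33500 = 97500
EV(B) = 0.85 × 125000 + 0.1 × (-33334) + 0.05 × 184000 = 106250 − 3333.4 + 9200 = 112116.6
Overall = 0.1 × 97500 + 0.9 × 112116.6 = 9750 + 100904.94 = 110654.94

$110,654.94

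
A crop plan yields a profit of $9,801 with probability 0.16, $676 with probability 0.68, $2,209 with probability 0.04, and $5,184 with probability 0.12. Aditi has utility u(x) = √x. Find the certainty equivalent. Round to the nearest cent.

$1,939.52

E[u] = 0.16·√9801 + 0.68·√676 + 0.04·√2209 + 0.12·√5184 = 0.16·99 + 0.68·26 + 0.04·47 + 0.12·72 = 44.04
CE = (44.04)² = 1939.5216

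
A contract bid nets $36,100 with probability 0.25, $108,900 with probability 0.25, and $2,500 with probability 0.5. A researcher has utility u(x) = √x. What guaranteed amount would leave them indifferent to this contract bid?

E[u] = 0.25·√36100 + 0.25·√108900 + 0.5·√2500 = 0.25·190 + 0.25·330 + 0.5·50 = 155
CE = (155)² = 24025

$24,025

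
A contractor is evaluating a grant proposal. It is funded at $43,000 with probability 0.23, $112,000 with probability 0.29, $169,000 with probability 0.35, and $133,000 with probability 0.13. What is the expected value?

$118,810

EV = 0.23 × 43000 + 0.29 × 112000 + 0.35 × 169000 + 0.13 × 133000 = 9890 + 32480 + 59150 + 17290 = 118810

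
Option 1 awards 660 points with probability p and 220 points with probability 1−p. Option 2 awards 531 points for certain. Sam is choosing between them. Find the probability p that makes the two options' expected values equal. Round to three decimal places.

p·660 + (1−p)·220 = 531
440p + 220 = 531
p = (531 − 220) / 440

p = 0.707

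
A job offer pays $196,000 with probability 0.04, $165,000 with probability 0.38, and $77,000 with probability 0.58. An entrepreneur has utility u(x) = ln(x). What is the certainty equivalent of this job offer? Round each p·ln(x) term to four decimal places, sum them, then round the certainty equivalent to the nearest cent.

$106,777.23

E[u] = 0.04·ln(196000) + 0.38·ln(165000) + 0.58·ln(77000) = 0.4874 + 4.5652 + 6.5259 = 11.5785
CE = e^11.5785 ≈ 106777.23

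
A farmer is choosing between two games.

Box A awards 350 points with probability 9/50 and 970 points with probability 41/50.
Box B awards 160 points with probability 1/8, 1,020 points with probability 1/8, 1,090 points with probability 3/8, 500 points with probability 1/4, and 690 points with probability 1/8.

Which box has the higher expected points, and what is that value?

Box A (858.4 points)

Box A = 9/50 × 350 + 41/50 × 970 = 63 + 795.4 = 858.4
Box B = 1/8 × 160 + 1/8 × 1020 + 3/8 × 1090 + 1/4 × 500 + 1/8 × 690 = 20 + 127.5 + 408.75 + 125 + 86.25 = 767.5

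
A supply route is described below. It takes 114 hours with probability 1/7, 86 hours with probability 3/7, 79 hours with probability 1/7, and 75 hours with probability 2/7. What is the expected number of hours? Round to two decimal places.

85.86 hours

EV = 1/7 × 114 + 3/7 × 86 + 1/7 × 79 + 2/7 × 75 = 16.2857 + 36.8571 + 11.2857 + 21.4286 = 85.8571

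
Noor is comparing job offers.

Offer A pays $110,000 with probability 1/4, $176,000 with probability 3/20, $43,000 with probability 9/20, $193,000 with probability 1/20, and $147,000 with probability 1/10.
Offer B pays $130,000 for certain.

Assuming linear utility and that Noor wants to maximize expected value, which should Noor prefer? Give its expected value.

Offer B ($130,000)

Offer A = 1/4 × 110000 + 3/20 × 176000 + 9/20 × 43000 + 1/20 × 193000 + 1/10 × 147000 = 27500 + 26400 + 19350 + 9650 + 14700 = 97600
Offer B: 130000 (certain)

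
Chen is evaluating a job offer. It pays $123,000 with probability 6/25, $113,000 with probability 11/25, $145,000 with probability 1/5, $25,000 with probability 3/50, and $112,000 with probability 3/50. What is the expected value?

$116,460

EV = 6/25 × 123000 + 11/25 × 113000 + 1/5 × 145000 + 3/50 × 25000 + 3/50 × 112000 = 29520 + 49720 + 29000 + 1500 + 6720 = 116460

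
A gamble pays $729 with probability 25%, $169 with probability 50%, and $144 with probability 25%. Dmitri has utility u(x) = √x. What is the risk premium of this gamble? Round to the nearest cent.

E[u] = 0.25·√729 + 0.5·√169 + 0.25·√144 = 0.25·27 + 0.5·13 + 0.25·12 = 16.25
CE = (16.25)² = 264.0625
Risk premium = EV − CE = 302.75 − 264.0625 = 38.6875

$38.69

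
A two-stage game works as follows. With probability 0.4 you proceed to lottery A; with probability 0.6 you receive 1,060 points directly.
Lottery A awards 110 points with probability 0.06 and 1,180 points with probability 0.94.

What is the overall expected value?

EV(A) = 0.06 × 110 + 0.94 × 1180 = 6.6 + 1109.2 = 1115.8
Branch B: 1060 (certain)
Overall = 0.4 × 1115.8 + 0.6 × 1060 = 446.32 + 636 = 1082.32

1082.32 points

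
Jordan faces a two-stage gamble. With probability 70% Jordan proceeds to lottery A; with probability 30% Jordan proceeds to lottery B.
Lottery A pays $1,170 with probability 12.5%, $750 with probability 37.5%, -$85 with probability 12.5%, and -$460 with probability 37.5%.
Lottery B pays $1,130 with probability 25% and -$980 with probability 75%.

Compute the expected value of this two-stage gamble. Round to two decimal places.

EV(A) = 0.125 × 1170 + 0.375 × 750 + 0.125 × (-85) + 0.375 × (-460) = 146.25 + 281.25 − 10.625 − 172.5 = 244.375
EV(B) = 0.25 × 1130 + 0.75 × (-980) = 282.5 − 735 = -452.5
Overall = 0.7 × 244.375 + 0.3 × (-452.5) = 171.0625 − 135.75 = 35.3125

$35.31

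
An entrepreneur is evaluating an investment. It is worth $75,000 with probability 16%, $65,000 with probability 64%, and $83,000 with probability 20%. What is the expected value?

EV = 0.16 × 75000 + 0.64 × 65000 + 0.2 × 83000 = 12000 + 41600 + 16600 = 70200

$70,200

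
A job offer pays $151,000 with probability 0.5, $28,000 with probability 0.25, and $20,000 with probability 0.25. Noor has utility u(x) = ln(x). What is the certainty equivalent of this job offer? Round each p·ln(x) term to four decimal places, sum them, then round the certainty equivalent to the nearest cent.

E[u] = 0.5·ln(151000) + 0.25·ln(28000) + 0.25·ln(20000) = 5.9625 + 2.5600 + 2.4759 = 10.9984
CE = e^10.9984 ≈ 59778.42

$59,778.42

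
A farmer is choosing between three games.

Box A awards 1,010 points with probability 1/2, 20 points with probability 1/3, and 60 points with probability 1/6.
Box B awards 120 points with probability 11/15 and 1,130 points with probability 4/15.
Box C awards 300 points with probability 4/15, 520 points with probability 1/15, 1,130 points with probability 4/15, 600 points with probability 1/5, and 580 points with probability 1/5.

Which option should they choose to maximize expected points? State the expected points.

Box C (652 points)

Box A = 1/2 × 1010 + 1/3 × 20 + 1/6 × 60 = 505 + 6.6667 + 10 = 521.6667
Box B = 11/15 × 120 + 4/15 × 1130 = 88 + 301.3333 = 389.3333
Box C = 4/15 × 300 + 1/15 × 520 + 4/15 × 1130 + 1/5 × 600 + 1/5 × 580 = 80 + 34.6667 + 301.3333 + 120 + 116 = 652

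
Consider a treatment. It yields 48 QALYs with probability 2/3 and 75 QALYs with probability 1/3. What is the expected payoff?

57 QALYs

EV = 2/3 × 48 + 1/3 × 75 = 32 + 25 = 57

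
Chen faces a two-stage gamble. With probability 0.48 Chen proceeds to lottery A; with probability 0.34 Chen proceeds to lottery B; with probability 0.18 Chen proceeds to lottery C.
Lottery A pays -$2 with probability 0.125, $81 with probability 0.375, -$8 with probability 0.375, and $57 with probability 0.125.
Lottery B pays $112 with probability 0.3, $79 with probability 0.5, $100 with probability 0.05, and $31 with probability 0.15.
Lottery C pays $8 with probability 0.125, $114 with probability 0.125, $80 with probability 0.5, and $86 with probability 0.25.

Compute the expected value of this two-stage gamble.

$58.39

EV(A) = 0.125 × (-2) + 0.375 × 81 + 0.375 × (-8) + 0.125 × 57 = -0.25 + 30.375 − 3 + 7.125 = 34.25
EV(B) = 0.3 × 112 + 0.5 × 79 + 0.05 × 100 + 0.15 × 31 = 33.6 + 39.5 + 5 + 4.65 = 82.75
EV(C) = 0.125 × 8 + 0.125 × 114 + 0.5 × 80 + 0.25 × 86 = 1 + 14.25 + 40 + 21.5 = 76.75
Overall = 0.48 × 34.25 + 0.34 × 82.75 + 0.18 × 76.75 = 16.44 + 28.135 + 13.815 = 58.39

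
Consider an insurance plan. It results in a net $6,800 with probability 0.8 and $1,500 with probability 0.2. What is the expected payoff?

$5,740

EV = 0.8 × 6800 + 0.2 × 1500 = 5440 + 300 = 5740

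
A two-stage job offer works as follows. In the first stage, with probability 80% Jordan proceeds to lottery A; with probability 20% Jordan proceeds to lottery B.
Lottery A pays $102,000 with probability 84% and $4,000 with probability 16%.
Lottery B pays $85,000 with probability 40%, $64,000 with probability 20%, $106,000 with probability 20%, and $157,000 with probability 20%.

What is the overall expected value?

EV(A) = 0.84 × 102000 + 0.16 × 4000 = 85680 + 640 = 86320
EV(B) = 0.4 × 85000 + 0.2 × 64000 + 0.2 × 106000 + 0.2 × 157000 = 34000 + 12800 + 21200 + 31400 = 99400
Overall = 0.8 × 86320 + 0.2 × 99400 = 69056 + 19880 = 88936

$88,936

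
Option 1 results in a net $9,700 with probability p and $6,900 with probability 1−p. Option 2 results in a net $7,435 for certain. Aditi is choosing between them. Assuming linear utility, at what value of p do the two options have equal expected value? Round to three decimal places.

p = 0.191

p·9700 + (1−p)·6900 = 7435
2800p + 6900 = 7435
p = (7435 − 6900) / 2800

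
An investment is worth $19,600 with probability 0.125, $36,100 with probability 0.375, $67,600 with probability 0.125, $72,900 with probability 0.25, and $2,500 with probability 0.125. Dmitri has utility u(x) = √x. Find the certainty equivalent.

E[u] = 0.125·√19600 + 0.375·√36100 + 0.125·√67600 + 0.25·√72900 + 0.125·√2500 = 0.125·140 + 0.375·190 + 0.125·260 + 0.25·270 + 0.125·50 = 195
CE = (195)² = 38025

$38,025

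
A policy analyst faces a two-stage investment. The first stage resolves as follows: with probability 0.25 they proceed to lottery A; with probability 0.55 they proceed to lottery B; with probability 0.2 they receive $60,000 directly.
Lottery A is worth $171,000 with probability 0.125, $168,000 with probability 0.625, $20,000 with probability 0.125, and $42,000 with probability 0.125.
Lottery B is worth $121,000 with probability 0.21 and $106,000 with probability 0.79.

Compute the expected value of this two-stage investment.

$105,563.75

EV(A) = 0.125 × 171000 + 0.625 × 168000 + 0.125 × 20000 + 0.125 × 42000 = 21375 + 105000 + 2500 + 5250 = 134125
EV(B) = 0.21 × 121000 + 0.79 × 106000 = 25410 + 83740 = 109150
Branch C: 60000 (certain)
Overall = 0.25 × 134125 + 0.55 × 109150 + 0.2 × 60000 = 33531.25 + 60032.5 + 12000 = 105563.75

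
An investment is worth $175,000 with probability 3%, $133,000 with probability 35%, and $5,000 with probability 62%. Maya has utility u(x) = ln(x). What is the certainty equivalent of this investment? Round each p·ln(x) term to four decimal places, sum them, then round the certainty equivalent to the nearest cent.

E[u] = 0.03·ln(175000) + 0.35·ln(133000) + 0.62·ln(5000) = 0.3622 + 4.1293 + 5.2807 = 9.7722
CE = e^9.7722 ≈ 17539.31

$17,539.31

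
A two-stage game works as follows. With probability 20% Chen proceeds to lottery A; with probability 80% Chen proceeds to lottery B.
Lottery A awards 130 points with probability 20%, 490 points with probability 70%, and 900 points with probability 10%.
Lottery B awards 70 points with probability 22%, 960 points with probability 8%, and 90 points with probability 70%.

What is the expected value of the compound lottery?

EV(A) = 0.2 × 130 + 0.7 × 490 + 0.1 × 900 = 26 + 343 + 90 = 459
EV(B) = 0.22 × 70 + 0.08 × 960 + 0.7 × 90 = 15.4 + 76.8 + 63 = 155.2
Overall = 0.2 × 459 + 0.8 × 155.2 = 91.8 + 124.16 = 215.96

215.96 points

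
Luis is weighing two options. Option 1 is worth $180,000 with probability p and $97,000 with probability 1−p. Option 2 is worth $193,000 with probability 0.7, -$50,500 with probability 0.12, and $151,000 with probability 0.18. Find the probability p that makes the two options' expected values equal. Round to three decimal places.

p = 0.713

EV(Option 2) = 0.7 × 193000 + 0.12 × (-50500) + 0.18 × 151000 = 135100 − 6060 + 27180 = 156220
p·180000 + (1−p)·97000 = 156220
83000p + 97000 = 156220
p = (156220 − 97000) / 83000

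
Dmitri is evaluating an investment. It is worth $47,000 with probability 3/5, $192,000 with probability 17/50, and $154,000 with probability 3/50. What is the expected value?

EV = 3/5 × 47000 + 17/50 × 192000 + 3/50 × 154000 = 28200 + 65280 + 9240 = 102720

$102,720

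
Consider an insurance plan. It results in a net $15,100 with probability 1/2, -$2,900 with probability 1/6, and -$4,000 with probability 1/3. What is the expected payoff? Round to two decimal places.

EV = 1/2 × 15100 + 1/6 × (-2900) + 1/3 × (-4000) = 7550 − 483.3333 − 1333.3333 = 5733.3333

$5,733.33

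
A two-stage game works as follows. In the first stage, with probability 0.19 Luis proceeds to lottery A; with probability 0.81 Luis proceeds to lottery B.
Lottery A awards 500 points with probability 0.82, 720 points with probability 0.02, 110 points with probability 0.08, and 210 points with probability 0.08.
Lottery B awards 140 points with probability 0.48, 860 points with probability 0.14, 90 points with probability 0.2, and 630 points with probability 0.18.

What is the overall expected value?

343.89 points

EV(A) = 0.82 × 500 + 0.02 × 720 + 0.08 × 110 + 0.08 × 210 = 410 + 14.4 + 8.8 + 16.8 = 450
EV(B) = 0.48 × 140 + 0.14 × 860 + 0.2 × 90 + 0.18 × 630 = 67.2 + 120.4 + 18 + 113.4 = 319
Overall = 0.19 × 450 + 0.81 × 319 = 85.5 + 258.39 = 343.89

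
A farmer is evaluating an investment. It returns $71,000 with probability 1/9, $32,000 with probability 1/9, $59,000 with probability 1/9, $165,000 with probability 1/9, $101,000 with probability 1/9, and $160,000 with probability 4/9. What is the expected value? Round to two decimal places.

$118,666.67

EV = 1/9 × 71000 + 1/9 × 32000 + 1/9 × 59000 + 1/9 × 165000 + 1/9 × 101000 + 4/9 × 160000 = 7888.8889 + 3555.5556 + 6555.5556 + 18333.3333 + 11222.2222 + 71111.1111 = 118666.6667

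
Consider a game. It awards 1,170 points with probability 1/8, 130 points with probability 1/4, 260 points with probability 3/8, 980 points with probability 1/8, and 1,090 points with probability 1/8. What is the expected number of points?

EV = 1/8 × 1170 + 1/4 × 130 + 3/8 × 260 + 1/8 × 980 + 1/8 × 1090 = 146.25 + 32.5 + 97.5 + 122.5 + 136.25 = 535

535 points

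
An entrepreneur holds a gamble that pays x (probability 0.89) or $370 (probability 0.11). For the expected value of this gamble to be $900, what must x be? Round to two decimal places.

x = $965.51

0.89·x + 0.11·370 = 900
0.89·x = 900 − 40.7 = 859.3
x = 859.3 / 0.89 = 965.5056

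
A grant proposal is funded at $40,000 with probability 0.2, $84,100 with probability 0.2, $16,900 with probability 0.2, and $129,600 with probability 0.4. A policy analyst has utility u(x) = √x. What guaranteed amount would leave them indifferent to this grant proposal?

$71,824

E[u] = 0.2·√40000 + 0.2·√84100 + 0.2·√16900 + 0.4·√129600 = 0.2·200 + 0.2·290 + 0.2·130 + 0.4·360 = 268
CE = (268)² = 71824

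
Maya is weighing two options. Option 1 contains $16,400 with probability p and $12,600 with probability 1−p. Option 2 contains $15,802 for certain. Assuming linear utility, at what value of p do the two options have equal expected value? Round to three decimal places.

p = 0.843

p·16400 + (1−p)·12600 = 15802
3800p + 12600 = 15802
p = (15802 − 12600) / 3800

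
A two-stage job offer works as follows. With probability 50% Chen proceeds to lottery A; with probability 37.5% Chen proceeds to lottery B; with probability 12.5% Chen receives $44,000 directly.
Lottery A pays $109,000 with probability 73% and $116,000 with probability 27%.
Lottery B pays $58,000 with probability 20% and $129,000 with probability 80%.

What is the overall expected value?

EV(A) = 0.73 × 109000 + 0.27 × 116000 = 79570 + 31320 = 110890
EV(B) = 0.2 × 58000 + 0.8 × 129000 = 11600 + 103200 = 114800
Branch C: 44000 (certain)
Overall = 0.5 × 110890 + 0.375 × 114800 + 0.125 × 44000 = 55445 + 43050 + 5500 = 103995

$103,995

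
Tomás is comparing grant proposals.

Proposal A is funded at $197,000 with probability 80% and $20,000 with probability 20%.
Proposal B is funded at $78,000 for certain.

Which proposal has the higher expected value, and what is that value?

Proposal A = 0.8 × 197000 + 0.2 × 20000 = 157600 + 4000 = 161600
Proposal B: 78000 (certain)

Proposal A ($161,600)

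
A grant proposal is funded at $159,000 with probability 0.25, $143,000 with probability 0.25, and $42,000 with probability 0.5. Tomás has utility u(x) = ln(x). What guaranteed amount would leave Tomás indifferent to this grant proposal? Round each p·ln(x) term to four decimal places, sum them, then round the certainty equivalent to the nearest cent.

E[u] = 0.25·ln(159000) + 0.25·ln(143000) + 0.5·ln(42000) = 2.9942 + 2.9676 + 5.3227 = 11.2845
CE = e^11.2845 ≈ 79578.56

$79,578.56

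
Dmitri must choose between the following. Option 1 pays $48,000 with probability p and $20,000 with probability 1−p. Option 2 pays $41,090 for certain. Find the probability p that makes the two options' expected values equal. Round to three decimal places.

p = 0.753

p·48000 + (1−p)·20000 = 41090
28000p + 20000 = 41090
p = (41090 − 20000) / 28000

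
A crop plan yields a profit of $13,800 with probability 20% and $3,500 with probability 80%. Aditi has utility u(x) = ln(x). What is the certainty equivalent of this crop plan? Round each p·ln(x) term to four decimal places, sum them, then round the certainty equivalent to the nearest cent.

E[u] = 0.2·ln(13800) + 0.8·ln(3500) = 1.9065 + 6.5284 = 8.4349
CE = e^8.4349 ≈ 4605.01

$4,605.01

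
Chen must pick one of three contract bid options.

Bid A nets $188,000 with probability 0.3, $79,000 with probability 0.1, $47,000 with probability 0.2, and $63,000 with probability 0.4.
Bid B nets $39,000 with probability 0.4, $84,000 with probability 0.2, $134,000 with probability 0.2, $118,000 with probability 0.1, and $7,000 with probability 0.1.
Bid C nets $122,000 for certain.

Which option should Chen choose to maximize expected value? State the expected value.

Bid C ($122,000)

Bid A = 0.3 × 188000 + 0.1 × 79000 + 0.2 × 47000 + 0.4 × 63000 = 56400 + 7900 + 9400 + 25200 = 98900
Bid B = 0.4 × 39000 + 0.2 × 84000 + 0.2 × 134000 + 0.1 × 118000 + 0.1 × 7000 = 15600 + 16800 + 26800 + 11800 + 700 = 71700
Bid C: 122000 (certain)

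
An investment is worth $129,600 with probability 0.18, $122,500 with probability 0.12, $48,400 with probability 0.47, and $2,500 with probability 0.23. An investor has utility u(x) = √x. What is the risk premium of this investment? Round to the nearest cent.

E[u] = 0.18·√129600 + 0.12·√122500 + 0.47·√48400 + 0.23·√2500 = 0.18·360 + 0.12·350 + 0.47·220 + 0.23·50 = 221.7
CE = (221.7)² = 49150.89
Risk premium = EV − CE = 61351 − 49150.89 = 12200.11

$12,200.11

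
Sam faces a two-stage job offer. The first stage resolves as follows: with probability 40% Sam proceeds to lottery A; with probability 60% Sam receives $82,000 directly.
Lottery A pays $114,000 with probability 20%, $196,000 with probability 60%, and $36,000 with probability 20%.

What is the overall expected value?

$108,240

EV(A) = 0.2 × 114000 + 0.6 × 196000 + 0.2 × 36000 = 22800 + 117600 + 7200 = 147600
Branch B: 82000 (certain)
Overall = 0.4 × 147600 + 0.6 × 82000 = 59040 + 49200 = 108240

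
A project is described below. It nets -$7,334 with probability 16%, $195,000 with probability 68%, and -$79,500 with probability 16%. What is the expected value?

EV = 0.16 × (-7334) + 0.68 × 195000 + 0.16 × (-79500) = -1173.44 + 132600 − 12720 = 118706.56

$118,706.56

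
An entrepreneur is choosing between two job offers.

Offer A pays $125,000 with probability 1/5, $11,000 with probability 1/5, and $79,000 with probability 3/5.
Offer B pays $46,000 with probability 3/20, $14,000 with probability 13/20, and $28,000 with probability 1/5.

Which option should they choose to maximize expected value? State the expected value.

Offer A = 1/5 × 125000 + 1/5 × 11000 + 3/5 × 79000 = 25000 + 2200 + 47400 = 74600
Offer B = 3/20 × 46000 + 13/20 × 14000 + 1/5 × 28000 = 6900 + 9100 + 5600 = 21600

Offer A ($74,600)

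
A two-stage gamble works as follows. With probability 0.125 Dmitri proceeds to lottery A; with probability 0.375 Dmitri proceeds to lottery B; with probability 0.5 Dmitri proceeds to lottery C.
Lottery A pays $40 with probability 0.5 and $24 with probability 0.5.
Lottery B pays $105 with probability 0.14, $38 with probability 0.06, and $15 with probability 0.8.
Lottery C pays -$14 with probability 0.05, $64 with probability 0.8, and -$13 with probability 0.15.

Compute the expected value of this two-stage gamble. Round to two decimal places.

$39.14

EV(A) = 0.5 × 40 + 0.5 × 24 = 20 + 12 = 32
EV(B) = 0.14 × 105 + 0.06 × 38 + 0.8 × 15 = 14.7 + 2.28 + 12 = 28.98
EV(C) = 0.05 × (-14) + 0.8 × 64 + 0.15 × (-13) = -0.7 + 51.2 − 1.95 = 48.55
Overall = 0.125 × 32 + 0.375 × 28.98 + 0.5 × 48.55 = 4 + 10.8675 + 24.275 = 39.1425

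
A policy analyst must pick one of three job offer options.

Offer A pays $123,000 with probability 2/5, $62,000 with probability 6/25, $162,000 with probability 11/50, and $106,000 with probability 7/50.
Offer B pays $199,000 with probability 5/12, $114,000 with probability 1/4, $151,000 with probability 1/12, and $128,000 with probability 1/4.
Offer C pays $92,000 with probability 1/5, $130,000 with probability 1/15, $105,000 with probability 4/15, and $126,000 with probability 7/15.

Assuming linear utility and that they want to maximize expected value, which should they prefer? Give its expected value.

Offer B ($156,000)

Offer A = 2/5 × 123000 + 6/25 × 62000 + 11/50 × 162000 + 7/50 × 106000 = 49200 + 14880 + 35640 + 14840 = 114560
Offer B = 5/12 × 199000 + 1/4 × 114000 + 1/12 × 151000 + 1/4 × 128000 = 82916.6667 + 28500 + 12583.3333 + 32000 = 156000
Offer C = 1/5 × 92000 + 1/15 × 130000 + 4/15 × 105000 + 7/15 × 126000 = 18400 + 8666.6667 + 28000 + 58800 = 113866.6667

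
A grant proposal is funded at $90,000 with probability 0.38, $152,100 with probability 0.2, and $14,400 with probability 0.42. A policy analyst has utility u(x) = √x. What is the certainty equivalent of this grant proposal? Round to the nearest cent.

E[u] = 0.38·√90000 + 0.2·√152100 + 0.42·√14400 = 0.38·300 + 0.2·390 + 0.42·120 = 242.4
CE = (242.4)² = 58757.76

$58,757.76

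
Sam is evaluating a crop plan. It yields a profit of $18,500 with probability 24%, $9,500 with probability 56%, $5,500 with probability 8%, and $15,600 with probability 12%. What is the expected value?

$12,072

EV = 0.24 × 18500 + 0.56 × 9500 + 0.08 × 5500 + 0.12 × 15600 = 4440 + 5320 + 440 + 1872 = 12072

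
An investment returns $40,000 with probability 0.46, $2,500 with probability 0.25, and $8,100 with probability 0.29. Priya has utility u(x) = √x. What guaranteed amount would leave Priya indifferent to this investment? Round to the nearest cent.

$17,056.36

E[u] = 0.46·√40000 + 0.25·√2500 + 0.29·√8100 = 0.46·200 + 0.25·50 + 0.29·90 = 130.6
CE = (130.6)² = 17056.36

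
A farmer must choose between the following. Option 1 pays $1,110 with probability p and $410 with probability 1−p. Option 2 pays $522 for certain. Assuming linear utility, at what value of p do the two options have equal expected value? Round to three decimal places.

p = 0.160

p·1110 + (1−p)·410 = 522
700p + 410 = 522
p = (522 − 410) / 700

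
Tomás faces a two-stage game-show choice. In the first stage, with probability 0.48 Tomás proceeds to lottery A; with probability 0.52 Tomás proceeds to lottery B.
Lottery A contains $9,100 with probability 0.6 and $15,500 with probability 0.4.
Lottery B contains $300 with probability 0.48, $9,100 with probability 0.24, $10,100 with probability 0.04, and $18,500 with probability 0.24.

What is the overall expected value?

EV(A) = 0.6 × 9100 + 0.4 × 15500 = 5460 + 6200 = 11660
EV(B) = 0.48 × 300 + 0.24 × 9100 + 0.04 × 10100 + 0.24 × 18500 = 144 + 2184 + 404 + 4440 = 7172
Overall = 0.48 × 11660 + 0.52 × 7172 = 5596.8 + 3729.44 = 9326.24

$9,326.24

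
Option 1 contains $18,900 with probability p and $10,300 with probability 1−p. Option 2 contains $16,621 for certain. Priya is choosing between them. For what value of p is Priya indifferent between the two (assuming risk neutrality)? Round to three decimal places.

p = 0.735

p·18900 + (1−p)·10300 = 16621
8600p + 10300 = 16621
p = (16621 − 10300) / 8600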